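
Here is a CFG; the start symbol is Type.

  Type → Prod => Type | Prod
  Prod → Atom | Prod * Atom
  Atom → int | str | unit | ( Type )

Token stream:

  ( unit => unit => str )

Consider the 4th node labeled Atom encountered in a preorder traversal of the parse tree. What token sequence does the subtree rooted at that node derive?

[Type [Prod [Atom ( [Type [Prod [Atom unit]] => [Type [Prod [Atom unit]] => [Type [Prod [Atom str]]]]] )]]]

str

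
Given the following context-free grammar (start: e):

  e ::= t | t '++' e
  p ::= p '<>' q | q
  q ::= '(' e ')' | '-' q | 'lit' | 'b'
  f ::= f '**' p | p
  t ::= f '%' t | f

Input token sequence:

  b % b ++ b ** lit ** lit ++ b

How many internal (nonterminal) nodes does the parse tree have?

[e [t [f [p [q b]]] % [t [f [p [q b]]]]] ++ [e [t [f [f [f [p [q b]]] ** [p [q lit]]] ** [p [q lit]]]] ++ [e [t [f [p [q b]]]]]]]

25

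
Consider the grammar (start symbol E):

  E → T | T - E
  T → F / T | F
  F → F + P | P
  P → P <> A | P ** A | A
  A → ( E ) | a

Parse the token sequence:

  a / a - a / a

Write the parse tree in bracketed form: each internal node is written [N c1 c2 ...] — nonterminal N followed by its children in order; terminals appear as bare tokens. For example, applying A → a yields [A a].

[E [T [F [P [A a]]] / [T [F [P [A a]]]]] - [E [T [F [P [A a]]] / [T [F [P [A a]]]]]]]

E
T - E
F / T - E
P / T - E
A / T - E
a / T - E
a / F - E
a / P - E
a / A - E
a / a - E
a / a - T
a / a - F / T
a / a - P / T
a / a - A / T
a / a - a / T
a / a - a / F
a / a - a / P
a / a - a / A
a / a - a / a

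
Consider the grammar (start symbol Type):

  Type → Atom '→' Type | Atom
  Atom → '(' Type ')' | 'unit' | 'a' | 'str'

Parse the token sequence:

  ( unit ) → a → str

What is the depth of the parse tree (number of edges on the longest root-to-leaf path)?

4

[Type [Atom ( [Type [Atom unit]] )] → [Type [Atom a] → [Type [Atom str]]]]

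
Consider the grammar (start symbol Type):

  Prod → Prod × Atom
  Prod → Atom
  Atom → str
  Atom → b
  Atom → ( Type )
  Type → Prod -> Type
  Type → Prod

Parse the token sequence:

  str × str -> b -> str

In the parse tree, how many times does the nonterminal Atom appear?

4

[Type [Prod [Prod [Atom str]] × [Atom str]] -> [Type [Prod [Atom b]] -> [Type [Prod [Atom str]]]]]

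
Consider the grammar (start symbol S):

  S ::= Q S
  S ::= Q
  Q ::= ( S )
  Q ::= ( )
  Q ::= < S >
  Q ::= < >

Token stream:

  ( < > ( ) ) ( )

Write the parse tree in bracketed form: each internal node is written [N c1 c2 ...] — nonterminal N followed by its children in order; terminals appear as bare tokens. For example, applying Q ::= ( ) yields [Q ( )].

[S [Q ( [S [Q < >] [S [Q ( )]]] )] [S [Q ( )]]]

S
Q S
( S ) S
( Q S ) S
( < > S ) S
( < > Q ) S
( < > ( ) ) S
( < > ( ) ) Q
( < > ( ) ) ( )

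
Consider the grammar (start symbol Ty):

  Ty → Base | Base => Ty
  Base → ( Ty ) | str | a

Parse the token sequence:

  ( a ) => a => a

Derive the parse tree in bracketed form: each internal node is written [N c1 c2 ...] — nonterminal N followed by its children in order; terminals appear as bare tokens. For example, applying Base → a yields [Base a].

[Ty [Base ( [Ty [Base a]] )] => [Ty [Base a] => [Ty [Base a]]]]

Ty
Base => Ty
( Ty ) => Ty
( Base ) => Ty
( a ) => Ty
( a ) => Base => Ty
( a ) => a => Ty
( a ) => a => Base
( a ) => a => a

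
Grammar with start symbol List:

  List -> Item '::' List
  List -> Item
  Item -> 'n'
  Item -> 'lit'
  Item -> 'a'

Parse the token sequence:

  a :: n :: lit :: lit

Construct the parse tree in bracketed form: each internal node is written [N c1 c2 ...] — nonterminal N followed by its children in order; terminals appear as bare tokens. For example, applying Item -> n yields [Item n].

[List [Item a] :: [List [Item n] :: [List [Item lit] :: [List [Item lit]]]]]

List
Item :: List
a :: List
a :: Item :: List
a :: n :: List
a :: n :: Item :: List
a :: n :: lit :: List
a :: n :: lit :: Item
a :: n :: lit :: lit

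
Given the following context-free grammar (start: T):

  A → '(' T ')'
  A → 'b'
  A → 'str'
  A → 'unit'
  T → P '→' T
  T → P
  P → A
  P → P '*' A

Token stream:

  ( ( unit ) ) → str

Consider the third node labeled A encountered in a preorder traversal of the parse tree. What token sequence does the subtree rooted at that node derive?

[T [P [A ( [T [P [A ( [T [P [A unit]]] )]]] )]] → [T [P [A str]]]]

unit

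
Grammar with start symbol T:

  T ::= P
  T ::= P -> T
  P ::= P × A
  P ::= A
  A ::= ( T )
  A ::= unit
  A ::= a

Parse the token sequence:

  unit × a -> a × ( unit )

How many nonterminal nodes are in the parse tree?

[T [P [P [A unit]] × [A a]] -> [T [P [P [A a]] × [A ( [T [P [A unit]]] )]]]]

13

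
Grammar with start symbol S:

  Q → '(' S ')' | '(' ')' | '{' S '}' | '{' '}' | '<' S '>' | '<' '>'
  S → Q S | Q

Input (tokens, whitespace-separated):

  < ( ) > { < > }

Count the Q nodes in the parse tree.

[S [Q < [S [Q ( )]] >] [S [Q { [S [Q < >]] }]]]

4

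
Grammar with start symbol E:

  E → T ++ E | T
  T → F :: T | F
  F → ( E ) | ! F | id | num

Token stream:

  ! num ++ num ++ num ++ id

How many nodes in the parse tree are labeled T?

[E [T [F ! [F num]]] ++ [E [T [F num]] ++ [E [T [F num]] ++ [E [T [F id]]]]]]

4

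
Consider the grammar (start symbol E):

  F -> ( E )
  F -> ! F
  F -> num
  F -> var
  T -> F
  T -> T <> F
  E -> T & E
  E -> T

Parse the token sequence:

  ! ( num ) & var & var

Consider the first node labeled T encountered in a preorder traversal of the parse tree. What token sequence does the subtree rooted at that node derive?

[E [T [F ! [F ( [E [T [F num]]] )]]] & [E [T [F var]] & [E [T [F var]]]]]

! ( num )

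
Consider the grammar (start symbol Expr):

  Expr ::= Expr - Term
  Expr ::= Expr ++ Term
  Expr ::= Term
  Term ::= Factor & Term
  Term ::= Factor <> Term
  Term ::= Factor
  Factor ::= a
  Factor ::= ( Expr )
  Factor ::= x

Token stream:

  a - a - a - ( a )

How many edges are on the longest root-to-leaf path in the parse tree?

[Expr [Expr [Expr [Expr [Term [Factor a]]] - [Term [Factor a]]] - [Term [Factor a]]] - [Term [Factor ( [Expr [Term [Factor a]]] )]]]

6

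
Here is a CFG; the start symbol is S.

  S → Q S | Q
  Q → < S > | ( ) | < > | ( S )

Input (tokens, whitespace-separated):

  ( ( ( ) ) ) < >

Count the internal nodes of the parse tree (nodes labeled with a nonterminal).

[S [Q ( [S [Q ( [S [Q ( )]] )]] )] [S [Q < >]]]

8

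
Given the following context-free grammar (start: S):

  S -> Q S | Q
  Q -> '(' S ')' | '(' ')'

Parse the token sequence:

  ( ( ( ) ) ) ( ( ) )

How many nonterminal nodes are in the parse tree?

[S [Q ( [S [Q ( [S [Q ( )]] )]] )] [S [Q ( [S [Q ( )]] )]]]

10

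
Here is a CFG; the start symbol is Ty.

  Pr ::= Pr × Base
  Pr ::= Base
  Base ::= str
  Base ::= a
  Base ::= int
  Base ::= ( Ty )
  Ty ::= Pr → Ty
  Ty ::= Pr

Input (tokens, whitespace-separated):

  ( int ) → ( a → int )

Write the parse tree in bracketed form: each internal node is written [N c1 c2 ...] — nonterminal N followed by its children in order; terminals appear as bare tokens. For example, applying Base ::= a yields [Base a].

Ty
Pr → Ty
Base → Ty
( Ty ) → Ty
( Pr ) → Ty
( Base ) → Ty
( int ) → Ty
( int ) → Pr
( int ) → Base
( int ) → ( Ty )
( int ) → ( Pr → Ty )
( int ) → ( Base → Ty )
( int ) → ( a → Ty )
( int ) → ( a → Pr )
( int ) → ( a → Base )
( int ) → ( a → int )

[Ty [Pr [Base ( [Ty [Pr [Base int]]] )]] → [Ty [Pr [Base ( [Ty [Pr [Base a]] → [Ty [Pr [Base int]]]] )]]]]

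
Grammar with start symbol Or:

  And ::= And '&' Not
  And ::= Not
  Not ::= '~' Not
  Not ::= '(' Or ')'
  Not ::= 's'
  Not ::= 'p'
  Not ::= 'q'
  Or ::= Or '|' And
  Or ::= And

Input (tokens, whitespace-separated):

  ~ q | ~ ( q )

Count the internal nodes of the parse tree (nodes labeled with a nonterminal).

11

[Or [Or [And [Not ~ [Not q]]]] | [And [Not ~ [Not ( [Or [And [Not q]]] )]]]]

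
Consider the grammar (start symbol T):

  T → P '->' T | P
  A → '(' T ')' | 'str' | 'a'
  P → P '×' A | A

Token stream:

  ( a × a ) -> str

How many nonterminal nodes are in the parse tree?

11

[T [P [A ( [T [P [P [A a]] × [A a]]] )]] -> [T [P [A str]]]]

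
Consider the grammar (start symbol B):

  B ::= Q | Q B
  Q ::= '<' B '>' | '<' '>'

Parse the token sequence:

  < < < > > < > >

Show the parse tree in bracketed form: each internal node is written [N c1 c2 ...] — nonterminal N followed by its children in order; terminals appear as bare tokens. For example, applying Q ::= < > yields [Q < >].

B
Q
< B >
< Q B >
< < B > B >
< < Q > B >
< < < > > B >
< < < > > Q >
< < < > > < > >

[B [Q < [B [Q < [B [Q < >]] >] [B [Q < >]]] >]]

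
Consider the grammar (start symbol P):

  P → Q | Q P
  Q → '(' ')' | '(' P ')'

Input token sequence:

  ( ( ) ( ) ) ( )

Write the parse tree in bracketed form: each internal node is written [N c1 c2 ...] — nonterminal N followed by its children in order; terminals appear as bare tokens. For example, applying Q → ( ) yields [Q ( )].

P
Q P
( P ) P
( Q P ) P
( ( ) P ) P
( ( ) Q ) P
( ( ) ( ) ) P
( ( ) ( ) ) Q
( ( ) ( ) ) ( )

[P [Q ( [P [Q ( )] [P [Q ( )]]] )] [P [Q ( )]]]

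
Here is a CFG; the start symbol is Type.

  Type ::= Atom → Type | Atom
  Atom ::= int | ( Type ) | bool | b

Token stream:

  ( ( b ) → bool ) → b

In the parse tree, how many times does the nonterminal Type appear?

[Type [Atom ( [Type [Atom ( [Type [Atom b]] )] → [Type [Atom bool]]] )] → [Type [Atom b]]]

5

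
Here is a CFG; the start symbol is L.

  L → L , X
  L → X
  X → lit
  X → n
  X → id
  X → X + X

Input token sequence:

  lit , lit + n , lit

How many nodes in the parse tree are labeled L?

[L [L [L [X lit]] , [X [X lit] + [X n]]] , [X lit]]

3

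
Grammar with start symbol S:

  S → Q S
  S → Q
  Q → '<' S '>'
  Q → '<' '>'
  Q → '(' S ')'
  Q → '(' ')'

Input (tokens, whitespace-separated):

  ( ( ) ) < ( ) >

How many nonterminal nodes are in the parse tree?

8

[S [Q ( [S [Q ( )]] )] [S [Q < [S [Q ( )]] >]]]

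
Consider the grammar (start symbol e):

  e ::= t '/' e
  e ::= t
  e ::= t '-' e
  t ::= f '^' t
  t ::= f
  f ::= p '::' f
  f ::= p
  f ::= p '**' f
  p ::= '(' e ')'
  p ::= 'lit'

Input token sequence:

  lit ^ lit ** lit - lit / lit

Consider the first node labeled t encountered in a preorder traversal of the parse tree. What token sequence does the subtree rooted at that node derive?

lit ^ lit ** lit

[e [t [f [p lit]] ^ [t [f [p lit] ** [f [p lit]]]]] - [e [t [f [p lit]]] / [e [t [f [p lit]]]]]]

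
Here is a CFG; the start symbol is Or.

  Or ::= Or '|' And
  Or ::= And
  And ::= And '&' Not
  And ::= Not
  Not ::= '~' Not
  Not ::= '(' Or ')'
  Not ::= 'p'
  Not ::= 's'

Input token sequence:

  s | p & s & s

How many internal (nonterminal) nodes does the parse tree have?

[Or [Or [And [Not s]]] | [And [And [And [Not p]] & [Not s]] & [Not s]]]

10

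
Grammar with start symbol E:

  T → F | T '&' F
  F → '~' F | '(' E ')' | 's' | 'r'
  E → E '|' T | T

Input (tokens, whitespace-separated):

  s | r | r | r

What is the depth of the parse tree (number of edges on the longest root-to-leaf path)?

6

[E [E [E [E [T [F s]]] | [T [F r]]] | [T [F r]]] | [T [F r]]]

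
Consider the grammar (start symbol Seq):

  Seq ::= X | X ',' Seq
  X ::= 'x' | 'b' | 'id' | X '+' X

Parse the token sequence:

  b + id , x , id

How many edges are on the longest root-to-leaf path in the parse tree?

[Seq [X [X b] + [X id]] , [Seq [X x] , [Seq [X id]]]]

4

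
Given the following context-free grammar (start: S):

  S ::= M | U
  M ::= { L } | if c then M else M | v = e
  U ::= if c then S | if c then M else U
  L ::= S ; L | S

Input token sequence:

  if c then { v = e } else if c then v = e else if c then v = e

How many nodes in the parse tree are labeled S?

3

[S [U if c then [M { [L [S [M v = e]]] }] else [U if c then [M v = e] else [U if c then [S [M v = e]]]]]]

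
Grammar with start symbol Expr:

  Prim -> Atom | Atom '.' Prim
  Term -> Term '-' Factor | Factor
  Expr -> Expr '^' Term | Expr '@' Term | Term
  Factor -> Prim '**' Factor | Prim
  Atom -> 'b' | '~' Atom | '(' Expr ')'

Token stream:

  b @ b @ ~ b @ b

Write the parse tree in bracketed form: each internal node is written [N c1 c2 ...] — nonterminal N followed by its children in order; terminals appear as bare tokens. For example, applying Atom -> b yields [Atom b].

[Expr [Expr [Expr [Expr [Term [Factor [Prim [Atom b]]]]] @ [Term [Factor [Prim [Atom b]]]]] @ [Term [Factor [Prim [Atom ~ [Atom b]]]]]] @ [Term [Factor [Prim [Atom b]]]]]

Expr
Expr @ Term
Expr @ Term @ Term
Expr @ Term @ Term @ Term
Term @ Term @ Term @ Term
Factor @ Term @ Term @ Term
Prim @ Term @ Term @ Term
Atom @ Term @ Term @ Term
b @ Term @ Term @ Term
b @ Factor @ Term @ Term
b @ Prim @ Term @ Term
b @ Atom @ Term @ Term
b @ b @ Term @ Term
b @ b @ Factor @ Term
b @ b @ Prim @ Term
b @ b @ Atom @ Term
b @ b @ ~ Atom @ Term
b @ b @ ~ b @ Term
b @ b @ ~ b @ Factor
b @ b @ ~ b @ Prim
b @ b @ ~ b @ Atom
b @ b @ ~ b @ b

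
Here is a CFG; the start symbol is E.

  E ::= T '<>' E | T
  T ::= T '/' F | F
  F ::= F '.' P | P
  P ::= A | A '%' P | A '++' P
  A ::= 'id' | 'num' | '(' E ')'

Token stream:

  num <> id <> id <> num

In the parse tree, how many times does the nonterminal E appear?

4

[E [T [F [P [A num]]]] <> [E [T [F [P [A id]]]] <> [E [T [F [P [A id]]]] <> [E [T [F [P [A num]]]]]]]]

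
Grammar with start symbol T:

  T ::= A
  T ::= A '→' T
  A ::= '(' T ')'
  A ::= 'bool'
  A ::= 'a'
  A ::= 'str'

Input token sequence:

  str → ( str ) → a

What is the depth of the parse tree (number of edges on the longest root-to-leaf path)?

5

[T [A str] → [T [A ( [T [A str]] )] → [T [A a]]]]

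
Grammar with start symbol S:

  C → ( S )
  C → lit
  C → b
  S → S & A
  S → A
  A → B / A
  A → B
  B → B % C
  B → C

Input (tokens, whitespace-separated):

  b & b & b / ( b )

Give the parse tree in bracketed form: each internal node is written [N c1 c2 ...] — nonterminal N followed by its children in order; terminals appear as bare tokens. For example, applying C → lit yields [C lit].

[S [S [S [A [B [C b]]]] & [A [B [C b]]]] & [A [B [C b]] / [A [B [C ( [S [A [B [C b]]]] )]]]]]

S
S & A
S & A & A
A & A & A
B & A & A
C & A & A
b & A & A
b & B & A
b & C & A
b & b & A
b & b & B / A
b & b & C / A
b & b & b / A
b & b & b / B
b & b & b / C
b & b & b / ( S )
b & b & b / ( A )
b & b & b / ( B )
b & b & b / ( C )
b & b & b / ( b )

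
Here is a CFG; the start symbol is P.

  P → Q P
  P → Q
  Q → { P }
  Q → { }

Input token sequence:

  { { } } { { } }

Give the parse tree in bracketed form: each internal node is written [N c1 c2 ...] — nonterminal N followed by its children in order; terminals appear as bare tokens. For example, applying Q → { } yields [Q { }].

[P [Q { [P [Q { }]] }] [P [Q { [P [Q { }]] }]]]

P
Q P
{ P } P
{ Q } P
{ { } } P
{ { } } Q
{ { } } { P }
{ { } } { Q }
{ { } } { { } }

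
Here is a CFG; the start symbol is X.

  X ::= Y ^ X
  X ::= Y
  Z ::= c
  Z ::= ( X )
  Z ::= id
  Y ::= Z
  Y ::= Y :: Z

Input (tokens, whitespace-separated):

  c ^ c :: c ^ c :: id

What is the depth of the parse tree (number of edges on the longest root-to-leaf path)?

6

[X [Y [Z c]] ^ [X [Y [Y [Z c]] :: [Z c]] ^ [X [Y [Y [Z c]] :: [Z id]]]]]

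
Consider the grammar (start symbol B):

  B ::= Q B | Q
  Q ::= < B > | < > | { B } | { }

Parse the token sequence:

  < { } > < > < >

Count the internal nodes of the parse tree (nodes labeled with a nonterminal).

8

[B [Q < [B [Q { }]] >] [B [Q < >] [B [Q < >]]]]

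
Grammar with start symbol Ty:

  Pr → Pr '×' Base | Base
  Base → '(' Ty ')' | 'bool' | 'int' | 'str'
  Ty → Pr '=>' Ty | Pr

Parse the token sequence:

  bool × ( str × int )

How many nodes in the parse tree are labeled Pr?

4

[Ty [Pr [Pr [Base bool]] × [Base ( [Ty [Pr [Pr [Base str]] × [Base int]]] )]]]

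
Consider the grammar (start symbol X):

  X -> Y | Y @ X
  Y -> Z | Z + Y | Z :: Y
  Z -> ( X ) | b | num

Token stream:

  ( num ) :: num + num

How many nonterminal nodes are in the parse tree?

[X [Y [Z ( [X [Y [Z num]]] )] :: [Y [Z num] + [Y [Z num]]]]]

10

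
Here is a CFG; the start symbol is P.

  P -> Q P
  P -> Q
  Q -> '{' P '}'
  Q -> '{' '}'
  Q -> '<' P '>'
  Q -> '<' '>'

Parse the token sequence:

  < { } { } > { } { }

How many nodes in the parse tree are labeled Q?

5

[P [Q < [P [Q { }] [P [Q { }]]] >] [P [Q { }] [P [Q { }]]]]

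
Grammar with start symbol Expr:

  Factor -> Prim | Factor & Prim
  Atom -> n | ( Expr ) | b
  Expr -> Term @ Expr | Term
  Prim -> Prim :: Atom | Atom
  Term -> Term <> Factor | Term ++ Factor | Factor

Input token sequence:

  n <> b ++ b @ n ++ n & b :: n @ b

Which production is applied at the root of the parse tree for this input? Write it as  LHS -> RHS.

[Expr [Term [Term [Term [Factor [Prim [Atom n]]]] <> [Factor [Prim [Atom b]]]] ++ [Factor [Prim [Atom b]]]] @ [Expr [Term [Term [Factor [Prim [Atom n]]]] ++ [Factor [Factor [Prim [Atom n]]] & [Prim [Prim [Atom b]] :: [Atom n]]]] @ [Expr [Term [Factor [Prim [Atom b]]]]]]]

Expr -> Term @ Expr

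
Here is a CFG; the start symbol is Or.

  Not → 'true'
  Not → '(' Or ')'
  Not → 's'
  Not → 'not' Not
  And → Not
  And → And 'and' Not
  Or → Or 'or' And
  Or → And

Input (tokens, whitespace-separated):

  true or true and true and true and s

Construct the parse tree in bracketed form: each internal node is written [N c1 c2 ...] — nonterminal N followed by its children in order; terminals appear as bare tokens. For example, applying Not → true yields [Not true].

[Or [Or [And [Not true]]] or [And [And [And [And [Not true]] and [Not true]] and [Not true]] and [Not s]]]

Or
Or or And
And or And
Not or And
true or And
true or And and Not
true or And and Not and Not
true or And and Not and Not and Not
true or Not and Not and Not and Not
true or true and Not and Not and Not
true or true and true and Not and Not
true or true and true and true and Not
true or true and true and true and s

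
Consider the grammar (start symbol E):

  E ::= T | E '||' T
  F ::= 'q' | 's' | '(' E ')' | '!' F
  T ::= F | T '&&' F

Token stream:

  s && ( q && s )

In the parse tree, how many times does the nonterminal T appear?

[E [T [T [F s]] && [F ( [E [T [T [F q]] && [F s]]] )]]]

4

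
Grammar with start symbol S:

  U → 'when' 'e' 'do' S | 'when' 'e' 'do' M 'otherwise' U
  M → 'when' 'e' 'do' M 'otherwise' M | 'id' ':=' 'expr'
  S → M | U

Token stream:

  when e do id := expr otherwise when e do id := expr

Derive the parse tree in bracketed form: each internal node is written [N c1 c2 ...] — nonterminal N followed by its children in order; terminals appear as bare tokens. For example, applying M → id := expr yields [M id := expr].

[S [U when e do [M id := expr] otherwise [U when e do [S [M id := expr]]]]]

S
U
when e do M otherwise U
when e do id := expr otherwise U
when e do id := expr otherwise when e do S
when e do id := expr otherwise when e do M
when e do id := expr otherwise when e do id := expr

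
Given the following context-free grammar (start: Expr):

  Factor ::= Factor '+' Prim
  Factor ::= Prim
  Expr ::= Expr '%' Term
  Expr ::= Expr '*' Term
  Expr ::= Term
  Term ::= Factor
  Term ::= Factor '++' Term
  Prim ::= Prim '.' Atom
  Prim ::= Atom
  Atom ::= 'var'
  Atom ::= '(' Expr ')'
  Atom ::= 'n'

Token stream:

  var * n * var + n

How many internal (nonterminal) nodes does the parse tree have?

18

[Expr [Expr [Expr [Term [Factor [Prim [Atom var]]]]] * [Term [Factor [Prim [Atom n]]]]] * [Term [Factor [Factor [Prim [Atom var]]] + [Prim [Atom n]]]]]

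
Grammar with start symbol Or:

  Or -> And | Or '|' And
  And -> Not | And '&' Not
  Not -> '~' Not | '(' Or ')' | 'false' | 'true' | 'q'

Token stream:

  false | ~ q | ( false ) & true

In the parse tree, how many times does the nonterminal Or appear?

[Or [Or [Or [And [Not false]]] | [And [Not ~ [Not q]]]] | [And [And [Not ( [Or [And [Not false]]] )]] & [Not true]]]

4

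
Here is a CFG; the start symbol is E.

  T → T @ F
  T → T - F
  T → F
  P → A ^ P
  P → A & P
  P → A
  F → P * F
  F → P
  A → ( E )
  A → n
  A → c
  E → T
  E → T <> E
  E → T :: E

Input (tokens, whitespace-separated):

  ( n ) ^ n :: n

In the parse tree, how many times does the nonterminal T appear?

[E [T [F [P [A ( [E [T [F [P [A n]]]]] )] ^ [P [A n]]]]] :: [E [T [F [P [A n]]]]]]

3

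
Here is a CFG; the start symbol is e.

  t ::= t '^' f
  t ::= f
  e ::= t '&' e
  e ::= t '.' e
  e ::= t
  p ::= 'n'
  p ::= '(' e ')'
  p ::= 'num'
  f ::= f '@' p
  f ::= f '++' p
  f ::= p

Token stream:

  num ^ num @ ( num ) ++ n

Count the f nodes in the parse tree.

5

[e [t [t [f [p num]]] ^ [f [f [f [p num]] @ [p ( [e [t [f [p num]]]] )]] ++ [p n]]]]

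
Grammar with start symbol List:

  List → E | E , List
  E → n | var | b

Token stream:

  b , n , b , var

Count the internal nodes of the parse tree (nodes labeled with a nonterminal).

8

[List [E b] , [List [E n] , [List [E b] , [List [E var]]]]]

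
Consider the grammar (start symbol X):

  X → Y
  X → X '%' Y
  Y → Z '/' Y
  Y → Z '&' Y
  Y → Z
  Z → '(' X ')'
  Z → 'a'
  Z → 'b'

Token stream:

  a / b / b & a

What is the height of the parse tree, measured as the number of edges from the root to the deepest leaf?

[X [Y [Z a] / [Y [Z b] / [Y [Z b] & [Y [Z a]]]]]]

6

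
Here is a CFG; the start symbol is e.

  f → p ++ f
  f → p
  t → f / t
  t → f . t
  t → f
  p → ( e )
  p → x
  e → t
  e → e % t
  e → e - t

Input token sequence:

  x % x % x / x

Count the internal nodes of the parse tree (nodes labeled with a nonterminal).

[e [e [e [t [f [p x]]]] % [t [f [p x]]]] % [t [f [p x]] / [t [f [p x]]]]]

15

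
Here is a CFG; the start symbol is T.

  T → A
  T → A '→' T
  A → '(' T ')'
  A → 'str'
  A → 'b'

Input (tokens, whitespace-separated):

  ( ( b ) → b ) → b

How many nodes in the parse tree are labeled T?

5

[T [A ( [T [A ( [T [A b]] )] → [T [A b]]] )] → [T [A b]]]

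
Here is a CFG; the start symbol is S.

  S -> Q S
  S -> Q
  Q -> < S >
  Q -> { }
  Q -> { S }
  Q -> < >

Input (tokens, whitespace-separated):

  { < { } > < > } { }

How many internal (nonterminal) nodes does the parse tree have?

10

[S [Q { [S [Q < [S [Q { }]] >] [S [Q < >]]] }] [S [Q { }]]]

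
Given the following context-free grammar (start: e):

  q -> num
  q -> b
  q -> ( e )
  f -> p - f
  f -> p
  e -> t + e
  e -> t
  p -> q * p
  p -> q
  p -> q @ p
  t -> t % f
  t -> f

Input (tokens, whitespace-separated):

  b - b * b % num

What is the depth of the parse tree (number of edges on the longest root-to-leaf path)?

8

[e [t [t [f [p [q b]] - [f [p [q b] * [p [q b]]]]]] % [f [p [q num]]]]]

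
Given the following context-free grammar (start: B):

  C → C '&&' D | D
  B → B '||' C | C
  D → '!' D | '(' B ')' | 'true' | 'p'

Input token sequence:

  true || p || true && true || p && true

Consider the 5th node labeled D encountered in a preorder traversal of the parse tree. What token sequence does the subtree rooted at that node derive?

[B [B [B [B [C [D true]]] || [C [D p]]] || [C [C [D true]] && [D true]]] || [C [C [D p]] && [D true]]]

p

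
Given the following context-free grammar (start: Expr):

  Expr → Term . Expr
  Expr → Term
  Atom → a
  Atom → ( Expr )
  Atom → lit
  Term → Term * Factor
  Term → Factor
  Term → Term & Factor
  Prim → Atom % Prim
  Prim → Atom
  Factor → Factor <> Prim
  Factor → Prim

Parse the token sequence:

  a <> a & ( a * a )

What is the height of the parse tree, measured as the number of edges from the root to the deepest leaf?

[Expr [Term [Term [Factor [Factor [Prim [Atom a]]] <> [Prim [Atom a]]]] & [Factor [Prim [Atom ( [Expr [Term [Term [Factor [Prim [Atom a]]]] * [Factor [Prim [Atom a]]]]] )]]]]]

11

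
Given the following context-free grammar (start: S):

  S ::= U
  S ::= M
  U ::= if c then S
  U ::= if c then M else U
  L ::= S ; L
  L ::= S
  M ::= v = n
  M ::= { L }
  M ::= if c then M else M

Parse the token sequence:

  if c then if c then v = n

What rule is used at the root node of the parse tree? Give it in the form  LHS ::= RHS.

[S [U if c then [S [U if c then [S [M v = n]]]]]]

S ::= U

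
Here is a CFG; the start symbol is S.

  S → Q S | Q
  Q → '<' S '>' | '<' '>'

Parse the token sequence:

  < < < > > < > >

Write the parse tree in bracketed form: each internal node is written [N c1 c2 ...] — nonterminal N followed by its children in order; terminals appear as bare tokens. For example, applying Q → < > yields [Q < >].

[S [Q < [S [Q < [S [Q < >]] >] [S [Q < >]]] >]]

S
Q
< S >
< Q S >
< < S > S >
< < Q > S >
< < < > > S >
< < < > > Q >
< < < > > < > >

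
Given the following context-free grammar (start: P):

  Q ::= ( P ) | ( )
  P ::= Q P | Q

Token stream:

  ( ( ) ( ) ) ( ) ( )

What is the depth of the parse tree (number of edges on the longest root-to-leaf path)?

5

[P [Q ( [P [Q ( )] [P [Q ( )]]] )] [P [Q ( )] [P [Q ( )]]]]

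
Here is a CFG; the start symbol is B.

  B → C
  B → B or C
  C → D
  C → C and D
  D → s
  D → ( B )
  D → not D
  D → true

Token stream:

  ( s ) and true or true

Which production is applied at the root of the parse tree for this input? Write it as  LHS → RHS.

[B [B [C [C [D ( [B [C [D s]]] )]] and [D true]]] or [C [D true]]]

B → B or C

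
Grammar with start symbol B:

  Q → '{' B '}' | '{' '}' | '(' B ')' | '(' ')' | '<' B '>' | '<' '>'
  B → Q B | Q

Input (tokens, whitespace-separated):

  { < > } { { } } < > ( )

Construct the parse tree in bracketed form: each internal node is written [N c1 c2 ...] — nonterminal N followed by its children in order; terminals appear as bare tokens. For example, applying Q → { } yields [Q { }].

B
Q B
{ B } B
{ Q } B
{ < > } B
{ < > } Q B
{ < > } { B } B
{ < > } { Q } B
{ < > } { { } } B
{ < > } { { } } Q B
{ < > } { { } } < > B
{ < > } { { } } < > Q
{ < > } { { } } < > ( )

[B [Q { [B [Q < >]] }] [B [Q { [B [Q { }]] }] [B [Q < >] [B [Q ( )]]]]]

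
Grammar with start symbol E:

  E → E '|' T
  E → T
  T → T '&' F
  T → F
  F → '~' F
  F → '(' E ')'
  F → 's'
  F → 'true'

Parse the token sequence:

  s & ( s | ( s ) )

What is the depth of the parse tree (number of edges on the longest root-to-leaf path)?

9

[E [T [T [F s]] & [F ( [E [E [T [F s]]] | [T [F ( [E [T [F s]]] )]]] )]]]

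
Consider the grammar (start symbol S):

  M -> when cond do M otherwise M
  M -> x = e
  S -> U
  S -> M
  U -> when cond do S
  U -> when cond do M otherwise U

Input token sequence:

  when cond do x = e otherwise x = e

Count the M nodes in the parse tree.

3

[S [M when cond do [M x = e] otherwise [M x = e]]]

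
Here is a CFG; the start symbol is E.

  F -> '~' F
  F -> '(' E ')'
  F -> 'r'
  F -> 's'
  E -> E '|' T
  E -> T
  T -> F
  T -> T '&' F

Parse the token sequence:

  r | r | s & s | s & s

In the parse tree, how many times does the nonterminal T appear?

6

[E [E [E [E [T [F r]]] | [T [F r]]] | [T [T [F s]] & [F s]]] | [T [T [F s]] & [F s]]]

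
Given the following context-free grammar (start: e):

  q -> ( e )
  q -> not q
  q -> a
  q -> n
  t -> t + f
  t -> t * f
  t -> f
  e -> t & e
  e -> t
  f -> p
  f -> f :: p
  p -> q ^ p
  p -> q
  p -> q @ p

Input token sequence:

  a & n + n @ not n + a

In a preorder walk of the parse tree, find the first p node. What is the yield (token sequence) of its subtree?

[e [t [f [p [q a]]]] & [e [t [t [t [f [p [q n]]]] + [f [p [q n] @ [p [q not [q n]]]]]] + [f [p [q a]]]]]]

a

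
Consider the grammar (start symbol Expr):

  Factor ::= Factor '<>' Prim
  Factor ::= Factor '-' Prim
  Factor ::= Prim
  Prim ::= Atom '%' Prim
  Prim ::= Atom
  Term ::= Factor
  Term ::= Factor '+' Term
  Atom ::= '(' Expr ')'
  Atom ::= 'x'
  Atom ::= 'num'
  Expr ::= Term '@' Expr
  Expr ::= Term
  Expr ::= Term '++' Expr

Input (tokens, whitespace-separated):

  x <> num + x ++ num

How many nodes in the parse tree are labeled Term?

3

[Expr [Term [Factor [Factor [Prim [Atom x]]] <> [Prim [Atom num]]] + [Term [Factor [Prim [Atom x]]]]] ++ [Expr [Term [Factor [Prim [Atom num]]]]]]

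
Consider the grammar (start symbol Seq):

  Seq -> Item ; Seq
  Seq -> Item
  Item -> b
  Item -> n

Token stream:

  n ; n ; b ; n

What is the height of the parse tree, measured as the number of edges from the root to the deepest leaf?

5

[Seq [Item n] ; [Seq [Item n] ; [Seq [Item b] ; [Seq [Item n]]]]]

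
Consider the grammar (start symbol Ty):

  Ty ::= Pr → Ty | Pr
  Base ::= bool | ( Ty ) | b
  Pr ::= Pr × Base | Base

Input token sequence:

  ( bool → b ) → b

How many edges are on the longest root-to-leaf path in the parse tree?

7

[Ty [Pr [Base ( [Ty [Pr [Base bool]] → [Ty [Pr [Base b]]]] )]] → [Ty [Pr [Base b]]]]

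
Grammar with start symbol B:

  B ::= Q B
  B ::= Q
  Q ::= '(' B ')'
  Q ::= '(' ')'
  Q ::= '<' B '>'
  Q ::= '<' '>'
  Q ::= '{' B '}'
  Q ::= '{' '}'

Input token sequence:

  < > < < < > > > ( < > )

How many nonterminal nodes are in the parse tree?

12

[B [Q < >] [B [Q < [B [Q < [B [Q < >]] >]] >] [B [Q ( [B [Q < >]] )]]]]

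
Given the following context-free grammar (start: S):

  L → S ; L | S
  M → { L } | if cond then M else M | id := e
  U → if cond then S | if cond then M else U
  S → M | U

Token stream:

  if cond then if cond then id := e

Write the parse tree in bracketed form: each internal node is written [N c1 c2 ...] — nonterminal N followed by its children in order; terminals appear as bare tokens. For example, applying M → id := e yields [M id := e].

[S [U if cond then [S [U if cond then [S [M id := e]]]]]]

S
U
if cond then S
if cond then U
if cond then if cond then S
if cond then if cond then M
if cond then if cond then id := e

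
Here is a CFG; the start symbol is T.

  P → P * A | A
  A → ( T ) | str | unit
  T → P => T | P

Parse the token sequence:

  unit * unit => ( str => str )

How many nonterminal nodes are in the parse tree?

[T [P [P [A unit]] * [A unit]] => [T [P [A ( [T [P [A str]] => [T [P [A str]]]] )]]]]

14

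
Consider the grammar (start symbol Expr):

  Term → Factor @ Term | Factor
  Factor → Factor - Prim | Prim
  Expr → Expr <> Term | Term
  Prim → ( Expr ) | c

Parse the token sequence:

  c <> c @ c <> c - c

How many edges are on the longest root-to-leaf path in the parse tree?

[Expr [Expr [Expr [Term [Factor [Prim c]]]] <> [Term [Factor [Prim c]] @ [Term [Factor [Prim c]]]]] <> [Term [Factor [Factor [Prim c]] - [Prim c]]]]

6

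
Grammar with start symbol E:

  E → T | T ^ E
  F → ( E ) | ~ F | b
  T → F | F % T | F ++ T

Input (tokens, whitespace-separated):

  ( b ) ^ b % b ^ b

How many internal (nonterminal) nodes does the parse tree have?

[E [T [F ( [E [T [F b]]] )]] ^ [E [T [F b] % [T [F b]]] ^ [E [T [F b]]]]]

14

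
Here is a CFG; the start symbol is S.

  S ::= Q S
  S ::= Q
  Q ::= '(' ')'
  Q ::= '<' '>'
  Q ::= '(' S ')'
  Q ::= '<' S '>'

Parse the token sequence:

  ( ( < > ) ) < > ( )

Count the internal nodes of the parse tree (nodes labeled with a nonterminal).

10

[S [Q ( [S [Q ( [S [Q < >]] )]] )] [S [Q < >] [S [Q ( )]]]]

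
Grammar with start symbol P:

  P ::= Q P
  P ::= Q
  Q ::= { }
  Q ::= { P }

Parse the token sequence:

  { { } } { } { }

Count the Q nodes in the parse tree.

4

[P [Q { [P [Q { }]] }] [P [Q { }] [P [Q { }]]]]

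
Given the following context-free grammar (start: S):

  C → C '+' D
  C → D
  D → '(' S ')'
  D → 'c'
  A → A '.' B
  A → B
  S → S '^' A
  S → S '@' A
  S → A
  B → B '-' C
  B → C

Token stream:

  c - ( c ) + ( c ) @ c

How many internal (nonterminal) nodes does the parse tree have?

[S [S [A [B [B [C [D c]]] - [C [C [D ( [S [A [B [C [D c]]]]] )]] + [D ( [S [A [B [C [D c]]]]] )]]]]] @ [A [B [C [D c]]]]]

25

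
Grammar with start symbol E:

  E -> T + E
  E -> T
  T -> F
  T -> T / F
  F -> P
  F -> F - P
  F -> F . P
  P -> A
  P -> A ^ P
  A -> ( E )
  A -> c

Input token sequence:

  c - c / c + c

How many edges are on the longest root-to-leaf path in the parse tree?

7

[E [T [T [F [F [P [A c]]] - [P [A c]]]] / [F [P [A c]]]] + [E [T [F [P [A c]]]]]]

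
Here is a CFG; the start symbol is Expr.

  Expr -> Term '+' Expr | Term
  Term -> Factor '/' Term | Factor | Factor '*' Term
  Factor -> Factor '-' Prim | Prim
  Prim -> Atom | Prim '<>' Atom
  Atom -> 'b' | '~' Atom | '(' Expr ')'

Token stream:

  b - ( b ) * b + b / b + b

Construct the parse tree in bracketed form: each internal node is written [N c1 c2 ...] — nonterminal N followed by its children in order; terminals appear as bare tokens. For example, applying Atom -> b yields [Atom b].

[Expr [Term [Factor [Factor [Prim [Atom b]]] - [Prim [Atom ( [Expr [Term [Factor [Prim [Atom b]]]]] )]]] * [Term [Factor [Prim [Atom b]]]]] + [Expr [Term [Factor [Prim [Atom b]]] / [Term [Factor [Prim [Atom b]]]]] + [Expr [Term [Factor [Prim [Atom b]]]]]]]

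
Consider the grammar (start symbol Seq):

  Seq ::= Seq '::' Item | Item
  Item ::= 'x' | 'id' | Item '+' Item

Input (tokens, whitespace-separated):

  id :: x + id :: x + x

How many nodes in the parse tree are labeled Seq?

[Seq [Seq [Seq [Item id]] :: [Item [Item x] + [Item id]]] :: [Item [Item x] + [Item x]]]

3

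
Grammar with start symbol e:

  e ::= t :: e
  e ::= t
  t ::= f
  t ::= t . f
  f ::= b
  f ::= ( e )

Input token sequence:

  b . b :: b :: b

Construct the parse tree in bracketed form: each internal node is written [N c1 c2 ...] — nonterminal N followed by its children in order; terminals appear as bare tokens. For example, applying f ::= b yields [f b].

[e [t [t [f b]] . [f b]] :: [e [t [f b]] :: [e [t [f b]]]]]

e
t :: e
t . f :: e
f . f :: e
b . f :: e
b . b :: e
b . b :: t :: e
b . b :: f :: e
b . b :: b :: e
b . b :: b :: t
b . b :: b :: f
b . b :: b :: b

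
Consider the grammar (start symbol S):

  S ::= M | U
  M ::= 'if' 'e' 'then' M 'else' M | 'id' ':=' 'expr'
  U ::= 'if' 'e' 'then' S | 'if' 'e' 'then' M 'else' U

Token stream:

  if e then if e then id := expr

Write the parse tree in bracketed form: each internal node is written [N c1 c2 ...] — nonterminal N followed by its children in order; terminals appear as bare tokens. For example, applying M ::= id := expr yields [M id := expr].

S
U
if e then S
if e then U
if e then if e then S
if e then if e then M
if e then if e then id := expr

[S [U if e then [S [U if e then [S [M id := expr]]]]]]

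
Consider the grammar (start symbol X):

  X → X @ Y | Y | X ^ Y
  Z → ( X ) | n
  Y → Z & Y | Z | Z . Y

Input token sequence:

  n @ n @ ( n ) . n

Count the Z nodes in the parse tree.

[X [X [X [Y [Z n]]] @ [Y [Z n]]] @ [Y [Z ( [X [Y [Z n]]] )] . [Y [Z n]]]]

5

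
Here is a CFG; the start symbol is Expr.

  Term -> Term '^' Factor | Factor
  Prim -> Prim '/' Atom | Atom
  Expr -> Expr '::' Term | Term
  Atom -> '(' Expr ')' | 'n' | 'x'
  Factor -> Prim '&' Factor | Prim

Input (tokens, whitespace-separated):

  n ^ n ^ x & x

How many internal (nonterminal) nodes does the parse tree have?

16

[Expr [Term [Term [Term [Factor [Prim [Atom n]]]] ^ [Factor [Prim [Atom n]]]] ^ [Factor [Prim [Atom x]] & [Factor [Prim [Atom x]]]]]]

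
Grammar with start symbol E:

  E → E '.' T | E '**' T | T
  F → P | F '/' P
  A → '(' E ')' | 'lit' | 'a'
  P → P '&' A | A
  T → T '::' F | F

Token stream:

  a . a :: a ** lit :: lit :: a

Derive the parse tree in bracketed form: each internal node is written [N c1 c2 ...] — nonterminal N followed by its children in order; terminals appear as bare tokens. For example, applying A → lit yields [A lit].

[E [E [E [T [F [P [A a]]]]] . [T [T [F [P [A a]]]] :: [F [P [A a]]]]] ** [T [T [T [F [P [A lit]]]] :: [F [P [A lit]]]] :: [F [P [A a]]]]]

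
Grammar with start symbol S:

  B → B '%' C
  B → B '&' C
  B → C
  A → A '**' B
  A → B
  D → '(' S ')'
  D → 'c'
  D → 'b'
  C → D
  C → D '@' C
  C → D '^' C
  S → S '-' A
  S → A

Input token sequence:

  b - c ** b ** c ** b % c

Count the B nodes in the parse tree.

[S [S [A [B [C [D b]]]]] - [A [A [A [A [B [C [D c]]]] ** [B [C [D b]]]] ** [B [C [D c]]]] ** [B [B [C [D b]]] % [C [D c]]]]]

6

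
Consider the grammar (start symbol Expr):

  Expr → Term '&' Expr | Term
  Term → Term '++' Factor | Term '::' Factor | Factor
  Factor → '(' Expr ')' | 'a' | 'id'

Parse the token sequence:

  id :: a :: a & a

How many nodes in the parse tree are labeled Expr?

2

[Expr [Term [Term [Term [Factor id]] :: [Factor a]] :: [Factor a]] & [Expr [Term [Factor a]]]]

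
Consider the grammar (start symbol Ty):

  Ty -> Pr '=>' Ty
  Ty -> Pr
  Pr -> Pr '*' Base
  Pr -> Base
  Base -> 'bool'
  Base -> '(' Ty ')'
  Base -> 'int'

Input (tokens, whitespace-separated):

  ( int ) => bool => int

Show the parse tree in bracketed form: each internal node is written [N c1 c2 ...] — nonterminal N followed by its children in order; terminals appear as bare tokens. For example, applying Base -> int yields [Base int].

[Ty [Pr [Base ( [Ty [Pr [Base int]]] )]] => [Ty [Pr [Base bool]] => [Ty [Pr [Base int]]]]]

Ty
Pr => Ty
Base => Ty
( Ty ) => Ty
( Pr ) => Ty
( Base ) => Ty
( int ) => Ty
( int ) => Pr => Ty
( int ) => Base => Ty
( int ) => bool => Ty
( int ) => bool => Pr
( int ) => bool => Base
( int ) => bool => int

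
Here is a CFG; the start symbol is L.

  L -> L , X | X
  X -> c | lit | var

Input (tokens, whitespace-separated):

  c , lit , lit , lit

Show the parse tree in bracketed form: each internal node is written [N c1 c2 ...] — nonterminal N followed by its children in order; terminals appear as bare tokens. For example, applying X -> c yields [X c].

L
L , X
L , X , X
L , X , X , X
X , X , X , X
c , X , X , X
c , lit , X , X
c , lit , lit , X
c , lit , lit , lit

[L [L [L [L [X c]] , [X lit]] , [X lit]] , [X lit]]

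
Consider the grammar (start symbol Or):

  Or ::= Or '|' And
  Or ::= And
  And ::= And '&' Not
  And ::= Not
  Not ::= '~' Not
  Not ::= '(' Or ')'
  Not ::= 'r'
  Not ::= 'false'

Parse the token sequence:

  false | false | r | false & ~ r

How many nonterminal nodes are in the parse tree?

[Or [Or [Or [Or [And [Not false]]] | [And [Not false]]] | [And [Not r]]] | [And [And [Not false]] & [Not ~ [Not r]]]]

15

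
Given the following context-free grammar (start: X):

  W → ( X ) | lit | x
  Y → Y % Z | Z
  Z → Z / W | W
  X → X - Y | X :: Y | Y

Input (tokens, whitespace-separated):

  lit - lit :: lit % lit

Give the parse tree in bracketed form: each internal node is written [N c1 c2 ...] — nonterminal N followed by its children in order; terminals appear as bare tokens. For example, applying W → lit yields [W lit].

[X [X [X [Y [Z [W lit]]]] - [Y [Z [W lit]]]] :: [Y [Y [Z [W lit]]] % [Z [W lit]]]]

X
X :: Y
X - Y :: Y
Y - Y :: Y
Z - Y :: Y
W - Y :: Y
lit - Y :: Y
lit - Z :: Y
lit - W :: Y
lit - lit :: Y
lit - lit :: Y % Z
lit - lit :: Z % Z
lit - lit :: W % Z
lit - lit :: lit % Z
lit - lit :: lit % W
lit - lit :: lit % lit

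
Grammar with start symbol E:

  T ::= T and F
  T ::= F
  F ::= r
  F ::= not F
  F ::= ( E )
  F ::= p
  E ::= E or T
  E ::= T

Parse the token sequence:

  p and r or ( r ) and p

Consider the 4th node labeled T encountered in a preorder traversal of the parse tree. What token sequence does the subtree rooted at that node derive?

[E [E [T [T [F p]] and [F r]]] or [T [T [F ( [E [T [F r]]] )]] and [F p]]]

( r )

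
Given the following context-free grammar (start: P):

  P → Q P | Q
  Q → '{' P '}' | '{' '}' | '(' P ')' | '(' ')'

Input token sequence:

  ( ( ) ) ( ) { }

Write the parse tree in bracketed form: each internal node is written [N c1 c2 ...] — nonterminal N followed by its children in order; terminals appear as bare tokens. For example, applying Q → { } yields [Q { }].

P
Q P
( P ) P
( Q ) P
( ( ) ) P
( ( ) ) Q P
( ( ) ) ( ) P
( ( ) ) ( ) Q
( ( ) ) ( ) { }

[P [Q ( [P [Q ( )]] )] [P [Q ( )] [P [Q { }]]]]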